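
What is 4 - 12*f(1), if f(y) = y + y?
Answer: -20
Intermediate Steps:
f(y) = 2*y
4 - 12*f(1) = 4 - 24 = -20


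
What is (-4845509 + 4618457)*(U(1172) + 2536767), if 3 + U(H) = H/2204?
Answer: -317363580716364/551 ≈ -5.7598e+11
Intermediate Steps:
U(H) = -3 + H/2204
(-4845509 + 4618457)*(U(1172) + 2536767) = (-4845509 + 4618457)*((-3 + (1/2204)*1172) + 2536767) = -227052*((-3 + 293/551) + 2536767) = -227052*(-1360/551 + 2536767) = -227052*1397757257/551 = -317363580716364/551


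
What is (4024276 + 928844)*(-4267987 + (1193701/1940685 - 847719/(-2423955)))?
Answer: -441976240672356689847136/20907258263 ≈ -2.1140e+13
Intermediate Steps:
(4024276 + 928844)*(-4267987 + (1193701/1940685 - 847719/(-2423955))) = 4953120*(-4267987 + (1193701*(1/1940685) - 847719*(-1/2423955))) = 4953120*(-4267987 + (1193701/1940685 + 282573/807985)) = 4953120*(-4267987 + 302575536998/313608873945) = 4953120*(-1338478294506361717/313608873945) = -441976240672356689847136/20907258263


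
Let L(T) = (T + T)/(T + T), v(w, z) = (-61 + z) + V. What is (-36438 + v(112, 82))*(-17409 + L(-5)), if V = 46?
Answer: 633146368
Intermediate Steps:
v(w, z) = -15 + z (v(w, z) = (-61 + z) + 46 = -15 + z)
L(T) = 1 (L(T) = (2*T)/((2*T)) = (2*T)*(1/(2*T)) = 1)
(-36438 + v(112, 82))*(-17409 + L(-5)) = (-36438 + (-15 + 82))*(-17409 + 1) = (-36438 + 67)*(-17408) = -36371*(-17408) = 633146368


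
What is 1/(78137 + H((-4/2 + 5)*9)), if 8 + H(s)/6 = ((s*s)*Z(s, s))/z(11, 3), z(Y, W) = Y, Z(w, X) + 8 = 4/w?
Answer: 11/824635 ≈ 1.3339e-5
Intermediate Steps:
Z(w, X) = -8 + 4/w
H(s) = -48 + 6*s²*(-8 + 4/s)/11 (H(s) = -48 + 6*(((s*s)*(-8 + 4/s))/11) = -48 + 6*((s²*(-8 + 4/s))*(1/11)) = -48 + 6*(s²*(-8 + 4/s)/11) = -48 + 6*s²*(-8 + 4/s)/11)
1/(78137 + H((-4/2 + 5)*9)) = 1/(78137 + (-48 - 48*81*(-4/2 + 5)²/11 + 24*((-4/2 + 5)*9)/11)) = 1/(78137 + (-48 - 48*81*(-4*½ + 5)²/11 + 24*((-4*½ + 5)*9)/11)) = 1/(78137 + (-48 - 48*81*(-2 + 5)²/11 + 24*((-2 + 5)*9)/11)) = 1/(78137 + (-48 - 48*(3*9)²/11 + 24*(3*9)/11)) = 1/(78137 + (-48 - 48/11*27² + (24/11)*27)) = 1/(78137 + (-48 - 48/11*729 + 648/11)) = 1/(78137 + (-48 - 34992/11 + 648/11)) = 1/(78137 - 34872/11) = 1/(824635/11) = 11/824635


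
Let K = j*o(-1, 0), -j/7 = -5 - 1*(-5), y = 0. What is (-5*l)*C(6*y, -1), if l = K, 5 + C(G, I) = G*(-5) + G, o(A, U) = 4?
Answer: 0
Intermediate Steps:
j = 0 (j = -7*(-5 - 1*(-5)) = -7*(-5 + 5) = -7*0 = 0)
C(G, I) = -5 - 4*G (C(G, I) = -5 + (G*(-5) + G) = -5 + (-5*G + G) = -5 - 4*G)
K = 0 (K = 0*4 = 0)
l = 0
(-5*l)*C(6*y, -1) = (-5*0)*(-5 - 24*0) = 0*(-5 - 4*0) = 0*(-5 + 0) = 0*(-5) = 0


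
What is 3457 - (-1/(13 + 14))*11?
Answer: 93350/27 ≈ 3457.4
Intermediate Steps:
3457 - (-1/(13 + 14))*11 = 3457 - (-1/27)*11 = 3457 - (-1*1/27)*11 = 3457 - (-1)*11/27 = 3457 - 1*(-11/27) = 3457 + 11/27 = 93350/27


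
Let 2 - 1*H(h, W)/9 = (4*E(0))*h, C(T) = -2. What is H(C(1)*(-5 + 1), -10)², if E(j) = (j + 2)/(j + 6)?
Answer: 6084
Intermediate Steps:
E(j) = (2 + j)/(6 + j)
H(h, W) = 18 - 12*h (H(h, W) = 18 - 9*4*((2 + 0)/(6 + 0))*h = 18 - 9*4*(2/6)*h = 18 - 9*4*((⅙)*2)*h = 18 - 9*4*(⅓)*h = 18 - 12*h)
H(C(1)*(-5 + 1), -10)² = (18 - (-24)*(-5 + 1))² = (18 - (-24)*(-4))² = (18 - 12*8)² = (18 - 96)² = (-78)² = 6084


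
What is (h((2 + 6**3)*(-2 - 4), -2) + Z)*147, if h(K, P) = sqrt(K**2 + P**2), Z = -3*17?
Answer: -7497 + 294*sqrt(427717) ≈ 1.8478e+5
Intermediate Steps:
Z = -51
(h((2 + 6**3)*(-2 - 4), -2) + Z)*147 = (sqrt(((2 + 6**3)*(-2 - 4))**2 + (-2)**2) - 51)*147 = (sqrt(((2 + 216)*(-6))**2 + 4) - 51)*147 = (sqrt((218*(-6))**2 + 4) - 51)*147 = (sqrt((-1308)**2 + 4) - 51)*147 = (sqrt(1710864 + 4) - 51)*147 = (sqrt(1710868) - 51)*147 = (2*sqrt(427717) - 51)*147 = (-51 + 2*sqrt(427717))*147 = -7497 + 294*sqrt(427717)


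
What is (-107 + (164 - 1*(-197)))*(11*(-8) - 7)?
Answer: -24130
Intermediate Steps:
(-107 + (164 - 1*(-197)))*(11*(-8) - 7) = (-107 + (164 + 197))*(-88 - 7) = (-107 + 361)*(-95) = 254*(-95) = -24130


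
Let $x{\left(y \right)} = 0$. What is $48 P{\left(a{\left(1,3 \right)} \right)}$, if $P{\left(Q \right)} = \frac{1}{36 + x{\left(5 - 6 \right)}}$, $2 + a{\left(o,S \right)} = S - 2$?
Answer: $\frac{4}{3} \approx 1.3333$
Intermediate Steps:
$a{\left(o,S \right)} = -4 + S$ ($a{\left(o,S \right)} = -2 + \left(S - 2\right) = -2 + \left(-2 + S\right) = -4 + S$)
$P{\left(Q \right)} = \frac{1}{36}$ ($P{\left(Q \right)} = \frac{1}{36 + 0} = \frac{1}{36}$)
$48 P{\left(a{\left(1,3 \right)} \right)} = 48 \cdot \frac{1}{36} = \frac{4}{3}$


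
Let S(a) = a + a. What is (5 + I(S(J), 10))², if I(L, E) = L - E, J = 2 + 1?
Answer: 1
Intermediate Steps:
J = 3
S(a) = 2*a
(5 + I(S(J), 10))² = (5 + (2*3 - 1*10))² = (5 + (6 - 10))² = (5 - 4)² = 1² = 1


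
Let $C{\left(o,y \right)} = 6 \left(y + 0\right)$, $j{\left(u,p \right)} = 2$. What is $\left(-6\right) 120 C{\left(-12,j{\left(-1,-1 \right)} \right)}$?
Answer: $-8640$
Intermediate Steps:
$C{\left(o,y \right)} = 6 y$
$\left(-6\right) 120 C{\left(-12,j{\left(-1,-1 \right)} \right)} = \left(-6\right) 120 \cdot 6 \cdot 2 = \left(-720\right) 12 = -8640$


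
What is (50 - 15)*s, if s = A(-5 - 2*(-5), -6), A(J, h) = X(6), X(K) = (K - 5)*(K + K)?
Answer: 420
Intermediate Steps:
X(K) = 2*K*(-5 + K) (X(K) = (-5 + K)*(2*K) = 2*K*(-5 + K))
A(J, h) = 12 (A(J, h) = 2*6*(-5 + 6) = 2*6*1 = 12)
s = 12
(50 - 15)*s = (50 - 15)*12 = 35*12 = 420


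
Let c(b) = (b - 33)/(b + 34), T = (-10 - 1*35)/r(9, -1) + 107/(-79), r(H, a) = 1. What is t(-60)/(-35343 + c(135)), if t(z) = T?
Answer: 618878/471856335 ≈ 0.0013116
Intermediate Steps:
T = -3662/79 (T = (-10 - 1*35)/1 + 107/(-79) = (-10 - 35)*1 + 107*(-1/79) = -45*1 - 107/79 = -45 - 107/79 = -3662/79 ≈ -46.354)
t(z) = -3662/79
c(b) = (-33 + b)/(34 + b)
t(-60)/(-35343 + c(135)) = -3662/(79*(-35343 + (-33 + 135)/(34 + 135))) = -3662/(79*(-35343 + 102/169)) = -3662/(79*(-5972865/169)) = -3662/79*(-169/5972865) = 618878/471856335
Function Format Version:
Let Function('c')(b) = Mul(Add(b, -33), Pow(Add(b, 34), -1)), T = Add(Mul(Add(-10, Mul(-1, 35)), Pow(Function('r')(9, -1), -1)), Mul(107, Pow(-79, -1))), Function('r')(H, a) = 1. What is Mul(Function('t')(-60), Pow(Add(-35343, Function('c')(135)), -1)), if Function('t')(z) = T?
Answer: Rational(618878, 471856335) ≈ 0.0013116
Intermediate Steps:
T = Rational(-3662, 79) (T = Add(Mul(Add(-10, Mul(-1, 35)), Pow(1, -1)), Mul(107, Pow(-79, -1))) = Add(Mul(Add(-10, -35), 1), Mul(107, Rational(-1, 79))) = Add(Mul(-45, 1), Rational(-107, 79)) = Add(-45, Rational(-107, 79)) = Rational(-3662, 79) ≈ -46.354)
Function('t')(z) = Rational(-3662, 79)
Function('c')(b) = Mul(Pow(Add(34, b), -1), Add(-33, b)) (Function('c')(b) = Mul(Add(-33, b), Pow(Add(34, b), -1)) = Mul(Pow(Add(34, b), -1), Add(-33, b)))
Mul(Function('t')(-60), Pow(Add(-35343, Function('c')(135)), -1)) = Mul(Rational(-3662, 79), Pow(Add(-35343, Mul(Pow(Add(34, 135), -1), Add(-33, 135))), -1)) = Mul(Rational(-3662, 79), Pow(Add(-35343, Mul(Pow(169, -1), 102)), -1)) = Mul(Rational(-3662, 79), Pow(Add(-35343, Mul(Rational(1, 169), 102)), -1)) = Mul(Rational(-3662, 79), Pow(Add(-35343, Rational(102, 169)), -1)) = Mul(Rational(-3662, 79), Pow(Rational(-5972865, 169), -1)) = Mul(Rational(-3662, 79), Rational(-169, 5972865)) = Rational(618878, 471856335)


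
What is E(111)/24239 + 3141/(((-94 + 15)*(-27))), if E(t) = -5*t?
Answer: 8327876/5744643 ≈ 1.4497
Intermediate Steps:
E(111)/24239 + 3141/(((-94 + 15)*(-27))) = -5*111/24239 + 3141/(((-94 + 15)*(-27))) = -555*1/24239 + 3141/((-79*(-27))) = -555/24239 + 3141/2133 = -555/24239 + 3141*(1/2133) = -555/24239 + 349/237 = 8327876/5744643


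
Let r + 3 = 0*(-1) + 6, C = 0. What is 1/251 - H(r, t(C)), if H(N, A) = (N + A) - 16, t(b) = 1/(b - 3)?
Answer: 10043/753 ≈ 13.337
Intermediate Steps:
t(b) = 1/(-3 + b)
r = 3 (r = -3 + (0*(-1) + 6) = -3 + (0 + 6) = -3 + 6 = 3)
H(N, A) = -16 + A + N (H(N, A) = (A + N) - 16 = -16 + A + N)
1/251 - H(r, t(C)) = 1/251 - (-16 + 1/(-3 + 0) + 3) = 1/251 - (-16 + 1/(-3) + 3) = 1/251 - (-16 - ⅓ + 3) = 1/251 - 1*(-40/3) = 1/251 + 40/3 = 10043/753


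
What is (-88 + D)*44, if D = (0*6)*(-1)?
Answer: -3872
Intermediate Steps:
D = 0 (D = 0*(-1) = 0)
(-88 + D)*44 = (-88 + 0)*44 = -88*44 = -3872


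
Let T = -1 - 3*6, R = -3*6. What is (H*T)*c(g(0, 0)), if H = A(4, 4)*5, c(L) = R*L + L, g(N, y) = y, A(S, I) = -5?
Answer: 0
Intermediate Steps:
R = -18
T = -19 (T = -1 - 18 = -19)
c(L) = -17*L (c(L) = -18*L + L = -17*L)
H = -25 (H = -5*5 = -25)
(H*T)*c(g(0, 0)) = (-25*(-19))*(-17*0) = 475*0 = 0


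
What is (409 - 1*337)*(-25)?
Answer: -1800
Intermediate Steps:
(409 - 1*337)*(-25) = (409 - 337)*(-25) = 72*(-25) = -1800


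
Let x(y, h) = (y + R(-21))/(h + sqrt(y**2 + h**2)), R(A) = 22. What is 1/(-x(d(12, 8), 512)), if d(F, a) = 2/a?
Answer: -2048/89 - sqrt(4194305)/89 ≈ -46.022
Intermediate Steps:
x(y, h) = (22 + y)/(h + sqrt(h**2 + y**2)) (x(y, h) = (y + 22)/(h + sqrt(y**2 + h**2)) = (22 + y)/(h + sqrt(h**2 + y**2)))
1/(-x(d(12, 8), 512)) = 1/(-(22 + 2/8)/(512 + sqrt(512**2 + (2/8)**2))) = 1/(-(22 + 2*(1/8))/(512 + sqrt(262144 + (2*(1/8))**2))) = 1/(-(22 + 1/4)/(512 + sqrt(262144 + (1/4)**2))) = 1/(-89/((512 + sqrt(262144 + 1/16))*4)) = 1/(-89/((512 + sqrt(4194305/16))*4)) = 1/(-89/((512 + sqrt(4194305)/4)*4)) = 1/(-89/(4*(512 + sqrt(4194305)/4))) = -2048/89 - sqrt(4194305)/89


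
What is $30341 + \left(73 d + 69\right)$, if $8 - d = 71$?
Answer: $25811$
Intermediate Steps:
$d = -63$ ($d = 8 - 71 = -63$)
$30341 + \left(73 d + 69\right) = 30341 + \left(73 \left(-63\right) + 69\right) = 30341 + \left(-4599 + 69\right) = 30341 - 4530 = 25811$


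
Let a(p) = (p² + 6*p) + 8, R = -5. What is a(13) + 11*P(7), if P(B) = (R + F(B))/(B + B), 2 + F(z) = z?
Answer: 255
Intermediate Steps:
F(z) = -2 + z
a(p) = 8 + p² + 6*p
P(B) = (-7 + B)/(2*B) (P(B) = (-5 + (-2 + B))/(B + B) = (-7 + B)/((2*B)) = (-7 + B)*(1/(2*B)) = (-7 + B)/(2*B))
a(13) + 11*P(7) = (8 + 13² + 6*13) + 11*((½)*(-7 + 7)/7) = (8 + 169 + 78) + 11*((½)*(⅐)*0) = 255 + 11*0 = 255 + 0 = 255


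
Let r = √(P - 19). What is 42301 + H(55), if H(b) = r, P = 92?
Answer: 42301 + √73 ≈ 42310.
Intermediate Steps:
r = √73 (r = √(92 - 19) = √73 ≈ 8.5440)
H(b) = √73
42301 + H(55) = 42301 + √73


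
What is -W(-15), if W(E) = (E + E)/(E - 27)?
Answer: -5/7 ≈ -0.71429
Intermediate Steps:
W(E) = 2*E/(-27 + E) (W(E) = (2*E)/(-27 + E) = 2*E/(-27 + E))
-W(-15) = -2*(-15)/(-27 - 15) = -2*(-15)/(-42) = -2*(-15)*(-1)/42 = -1*5/7 = -5/7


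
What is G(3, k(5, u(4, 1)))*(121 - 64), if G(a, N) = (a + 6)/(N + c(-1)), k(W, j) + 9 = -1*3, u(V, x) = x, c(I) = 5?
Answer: -513/7 ≈ -73.286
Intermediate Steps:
k(W, j) = -12 (k(W, j) = -9 - 1*3 = -9 - 3 = -12)
G(a, N) = (6 + a)/(5 + N) (G(a, N) = (a + 6)/(N + 5) = (6 + a)/(5 + N))
G(3, k(5, u(4, 1)))*(121 - 64) = ((6 + 3)/(5 - 12))*(121 - 64) = (9/(-7))*57 = -⅐*9*57 = -9/7*57 = -513/7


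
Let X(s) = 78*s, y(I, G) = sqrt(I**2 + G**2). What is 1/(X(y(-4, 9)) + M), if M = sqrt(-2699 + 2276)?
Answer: 1/(3*(26*sqrt(97) + I*sqrt(47))) ≈ 0.0013008 - 3.4826e-5*I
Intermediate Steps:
y(I, G) = sqrt(G**2 + I**2)
M = 3*I*sqrt(47) (M = sqrt(-423) = 3*I*sqrt(47) ≈ 20.567*I)
1/(X(y(-4, 9)) + M) = 1/(78*sqrt(9**2 + (-4)**2) + 3*I*sqrt(47)) = 1/(78*sqrt(81 + 16) + 3*I*sqrt(47)) = 1/(78*sqrt(97) + 3*I*sqrt(47))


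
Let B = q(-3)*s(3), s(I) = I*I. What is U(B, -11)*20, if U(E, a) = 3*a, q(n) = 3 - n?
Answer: -660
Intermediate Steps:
s(I) = I²
B = 54 (B = (3 - 1*(-3))*3² = (3 + 3)*9 = 6*9 = 54)
U(B, -11)*20 = (3*(-11))*20 = -33*20 = -660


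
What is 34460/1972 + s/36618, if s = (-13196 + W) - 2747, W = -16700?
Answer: 5870021/353974 ≈ 16.583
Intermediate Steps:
s = -32643 (s = (-13196 - 16700) - 2747 = -29896 - 2747 = -32643)
34460/1972 + s/36618 = 34460/1972 - 32643/36618 = 34460*(1/1972) - 32643*1/36618 = 8615/493 - 10881/12206 = 5870021/353974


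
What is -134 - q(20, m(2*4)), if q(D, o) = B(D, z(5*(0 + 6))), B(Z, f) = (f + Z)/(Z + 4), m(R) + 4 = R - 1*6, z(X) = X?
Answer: -1633/12 ≈ -136.08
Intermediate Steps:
m(R) = -10 + R (m(R) = -4 + (R - 1*6) = -4 + (R - 6) = -4 + (-6 + R) = -10 + R)
B(Z, f) = (Z + f)/(4 + Z)
q(D, o) = (30 + D)/(4 + D) (q(D, o) = (D + 5*(0 + 6))/(4 + D) = (D + 5*6)/(4 + D) = (D + 30)/(4 + D) = (30 + D)/(4 + D))
-134 - q(20, m(2*4)) = -134 - (30 + 20)/(4 + 20) = -134 - 50/24 = -134 - 1*25/12 = -134 - 25/12 = -1633/12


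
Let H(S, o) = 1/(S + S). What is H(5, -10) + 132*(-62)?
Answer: -81839/10 ≈ -8183.9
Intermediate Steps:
H(S, o) = 1/(2*S)
H(5, -10) + 132*(-62) = (1/2)/5 + 132*(-62) = (1/2)*(1/5) - 8184 = 1/10 - 8184 = -81839/10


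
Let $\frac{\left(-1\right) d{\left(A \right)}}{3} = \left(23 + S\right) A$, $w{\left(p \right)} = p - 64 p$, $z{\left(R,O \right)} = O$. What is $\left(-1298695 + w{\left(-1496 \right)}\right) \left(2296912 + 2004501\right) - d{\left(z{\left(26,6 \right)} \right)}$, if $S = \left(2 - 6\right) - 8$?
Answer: $-5180823983413$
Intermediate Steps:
$w{\left(p \right)} = - 63 p$ ($w{\left(p \right)} = p - 64 p = - 63 p$)
$S = -12$ ($S = -4 - 8 = -12$)
$d{\left(A \right)} = - 33 A$ ($d{\left(A \right)} = - 3 \left(23 - 12\right) A = - 3 \cdot 11 A = - 33 A$)
$\left(-1298695 + w{\left(-1496 \right)}\right) \left(2296912 + 2004501\right) - d{\left(z{\left(26,6 \right)} \right)} = \left(-1298695 - -94248\right) \left(2296912 + 2004501\right) - \left(-33\right) 6 = \left(-1298695 + 94248\right) 4301413 - -198 = \left(-1204447\right) 4301413 + 198 = -5180823983611 + 198 = -5180823983413$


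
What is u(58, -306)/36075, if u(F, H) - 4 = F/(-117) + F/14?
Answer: 6263/29545425 ≈ 0.00021198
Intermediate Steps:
u(F, H) = 4 + 103*F/1638 (u(F, H) = 4 + (F/(-117) + F/14) = 4 + (F*(-1/117) + F*(1/14)) = 4 + (-F/117 + F/14) = 4 + 103*F/1638)
u(58, -306)/36075 = (4 + (103/1638)*58)/36075 = (4 + 2987/819)*(1/36075) = (6263/819)*(1/36075) = 6263/29545425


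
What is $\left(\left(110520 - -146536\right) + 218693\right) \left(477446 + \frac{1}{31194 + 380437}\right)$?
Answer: $\frac{93499700002070823}{411631} \approx 2.2714 \cdot 10^{11}$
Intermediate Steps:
$\left(\left(110520 - -146536\right) + 218693\right) \left(477446 + \frac{1}{31194 + 380437}\right) = \left(\left(110520 + 146536\right) + 218693\right) \left(477446 + \frac{1}{411631}\right) = \left(257056 + 218693\right) \left(477446 + \frac{1}{411631}\right) = 475749 \cdot \frac{196531574427}{411631} = \frac{93499700002070823}{411631}$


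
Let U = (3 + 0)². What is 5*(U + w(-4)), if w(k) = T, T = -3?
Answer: 30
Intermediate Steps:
U = 9 (U = 3² = 9)
w(k) = -3
5*(U + w(-4)) = 5*(9 - 3) = 5*6 = 30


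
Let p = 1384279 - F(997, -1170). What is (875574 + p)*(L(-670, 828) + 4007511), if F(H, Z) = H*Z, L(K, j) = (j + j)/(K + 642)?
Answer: 96116332329909/7 ≈ 1.3731e+13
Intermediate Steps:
L(K, j) = 2*j/(642 + K) (L(K, j) = (2*j)/(642 + K) = 2*j/(642 + K))
p = 2550769 (p = 1384279 - 997*(-1170) = 1384279 - 1*(-1166490) = 1384279 + 1166490 = 2550769)
(875574 + p)*(L(-670, 828) + 4007511) = (875574 + 2550769)*(2*828/(642 - 670) + 4007511) = 3426343*(2*828/(-28) + 4007511) = 3426343*(2*828*(-1/28) + 4007511) = 3426343*(-414/7 + 4007511) = 3426343*(28052163/7) = 96116332329909/7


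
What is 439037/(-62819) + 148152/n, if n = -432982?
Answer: -99700939411/13599748129 ≈ -7.3311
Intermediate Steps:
439037/(-62819) + 148152/n = 439037/(-62819) + 148152/(-432982) = 439037*(-1/62819) + 148152*(-1/432982) = -439037/62819 - 74076/216491 = -99700939411/13599748129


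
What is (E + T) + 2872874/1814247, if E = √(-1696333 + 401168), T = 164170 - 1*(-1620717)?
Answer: 3238228757963/1814247 + I*√1295165 ≈ 1.7849e+6 + 1138.1*I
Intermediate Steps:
T = 1784887 (T = 164170 + 1620717 = 1784887)
E = I*√1295165 (E = √(-1295165) = I*√1295165 ≈ 1138.1*I)
(E + T) + 2872874/1814247 = (I*√1295165 + 1784887) + 2872874/1814247 = (1784887 + I*√1295165) + 2872874*(1/1814247) = (1784887 + I*√1295165) + 2872874/1814247 = 3238228757963/1814247 + I*√1295165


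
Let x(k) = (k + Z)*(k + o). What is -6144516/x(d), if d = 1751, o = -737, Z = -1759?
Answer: 512043/676 ≈ 757.46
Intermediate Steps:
x(k) = (-1759 + k)*(-737 + k) (x(k) = (k - 1759)*(k - 737) = (-1759 + k)*(-737 + k))
-6144516/x(d) = -6144516/(1296383 + 1751² - 2496*1751) = -6144516/(1296383 + 3066001 - 4370496) = -6144516/(-8112) = -6144516*(-1/8112) = 512043/676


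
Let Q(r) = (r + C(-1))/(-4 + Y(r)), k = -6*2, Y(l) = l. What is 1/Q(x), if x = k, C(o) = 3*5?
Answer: -16/3 ≈ -5.3333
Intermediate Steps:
C(o) = 15
k = -12
x = -12
Q(r) = (15 + r)/(-4 + r) (Q(r) = (r + 15)/(-4 + r) = (15 + r)/(-4 + r))
1/Q(x) = 1/((15 - 12)/(-4 - 12)) = 1/(3/(-16)) = 1/(-1/16*3) = 1/(-3/16) = -16/3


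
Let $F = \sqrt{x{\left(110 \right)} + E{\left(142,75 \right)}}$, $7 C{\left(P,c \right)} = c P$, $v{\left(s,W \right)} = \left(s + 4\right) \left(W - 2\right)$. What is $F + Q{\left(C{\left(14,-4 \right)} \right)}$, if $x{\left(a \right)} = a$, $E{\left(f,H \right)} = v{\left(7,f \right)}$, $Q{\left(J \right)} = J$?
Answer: $-8 + 5 \sqrt{66} \approx 32.62$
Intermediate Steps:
$v{\left(s,W \right)} = \left(-2 + W\right) \left(4 + s\right)$ ($v{\left(s,W \right)} = \left(4 + s\right) \left(-2 + W\right) = \left(-2 + W\right) \left(4 + s\right)$)
$C{\left(P,c \right)} = \frac{P c}{7}$ ($C{\left(P,c \right)} = \frac{c P}{7} = \frac{P c}{7}$)
$E{\left(f,H \right)} = -22 + 11 f$ ($E{\left(f,H \right)} = -8 - 14 + 4 f + f 7 = -8 - 14 + 4 f + 7 f = -22 + 11 f$)
$F = 5 \sqrt{66}$ ($F = \sqrt{110 + \left(-22 + 11 \cdot 142\right)} = \sqrt{110 + \left(-22 + 1562\right)} = \sqrt{110 + 1540} = \sqrt{1650} = 5 \sqrt{66} \approx 40.62$)
$F + Q{\left(C{\left(14,-4 \right)} \right)} = 5 \sqrt{66} + \frac{1}{7} \cdot 14 \left(-4\right) = 5 \sqrt{66} - 8 = -8 + 5 \sqrt{66}$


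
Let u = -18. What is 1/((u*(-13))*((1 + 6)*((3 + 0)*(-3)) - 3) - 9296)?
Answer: -1/24740 ≈ -4.0420e-5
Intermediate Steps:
1/((u*(-13))*((1 + 6)*((3 + 0)*(-3)) - 3) - 9296) = 1/((-18*(-13))*((1 + 6)*((3 + 0)*(-3)) - 3) - 9296) = 1/(234*(7*(3*(-3)) - 3) - 9296) = 1/(234*(7*(-9) - 3) - 9296) = 1/(234*(-63 - 3) - 9296) = 1/(234*(-66) - 9296) = 1/(-15444 - 9296) = 1/(-24740) = -1/24740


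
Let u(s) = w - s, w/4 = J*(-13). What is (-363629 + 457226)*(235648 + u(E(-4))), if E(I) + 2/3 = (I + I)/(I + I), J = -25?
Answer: 22177590757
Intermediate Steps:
w = 1300 (w = 4*(-25*(-13)) = 4*325 = 1300)
E(I) = ⅓ (E(I) = -⅔ + (I + I)/(I + I) = -⅔ + (2*I)/((2*I)) = -⅔ + (2*I)*(1/(2*I)) = -⅔ + 1 = ⅓)
u(s) = 1300 - s
(-363629 + 457226)*(235648 + u(E(-4))) = (-363629 + 457226)*(235648 + (1300 - 1*⅓)) = 93597*(235648 + (1300 - ⅓)) = 93597*(235648 + 3899/3) = 93597*(710843/3) = 22177590757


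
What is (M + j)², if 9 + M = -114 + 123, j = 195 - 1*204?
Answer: 81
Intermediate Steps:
j = -9 (j = 195 - 204 = -9)
M = 0 (M = -9 + (-114 + 123) = -9 + 9 = 0)
(M + j)² = (0 - 9)² = (-9)² = 81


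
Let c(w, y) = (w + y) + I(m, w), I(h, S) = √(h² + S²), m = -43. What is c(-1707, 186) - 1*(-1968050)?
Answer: 1966529 + √2915698 ≈ 1.9682e+6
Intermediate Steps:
I(h, S) = √(S² + h²)
c(w, y) = w + y + √(1849 + w²) (c(w, y) = (w + y) + √(w² + (-43)²) = (w + y) + √(w² + 1849) = (w + y) + √(1849 + w²) = w + y + √(1849 + w²))
c(-1707, 186) - 1*(-1968050) = (-1707 + 186 + √(1849 + (-1707)²)) - 1*(-1968050) = (-1707 + 186 + √(1849 + 2913849)) + 1968050 = (-1707 + 186 + √2915698) + 1968050 = (-1521 + √2915698) + 1968050 = 1966529 + √2915698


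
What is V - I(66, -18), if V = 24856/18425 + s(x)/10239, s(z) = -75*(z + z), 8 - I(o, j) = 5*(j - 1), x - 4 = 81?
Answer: -6470578797/62884525 ≈ -102.90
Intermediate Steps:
x = 85 (x = 4 + 81 = 85)
I(o, j) = 13 - 5*j (I(o, j) = 8 - 5*(j - 1) = 8 - 5*(-1 + j) = 8 - (-5 + 5*j) = 8 + (5 - 5*j) = 13 - 5*j)
s(z) = -150*z
V = 6527278/62884525 (V = 24856/18425 - 150*85/10239 = 24856*(1/18425) - 12750*1/10239 = 24856/18425 - 4250/3413 = 6527278/62884525 ≈ 0.10380)
V - I(66, -18) = 6527278/62884525 - (13 - 5*(-18)) = 6527278/62884525 - (13 + 90) = 6527278/62884525 - 1*103 = 6527278/62884525 - 103 = -6470578797/62884525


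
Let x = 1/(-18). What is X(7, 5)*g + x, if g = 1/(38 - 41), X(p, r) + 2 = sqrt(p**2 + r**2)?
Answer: 11/18 - sqrt(74)/3 ≈ -2.2563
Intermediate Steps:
x = -1/18 ≈ -0.055556
X(p, r) = -2 + sqrt(p**2 + r**2)
g = -1/3 (g = 1/(-3) = -1/3 ≈ -0.33333)
X(7, 5)*g + x = (-2 + sqrt(7**2 + 5**2))*(-1/3) - 1/18 = (-2 + sqrt(49 + 25))*(-1/3) - 1/18 = (-2 + sqrt(74))*(-1/3) - 1/18 = (2/3 - sqrt(74)/3) - 1/18 = 11/18 - sqrt(74)/3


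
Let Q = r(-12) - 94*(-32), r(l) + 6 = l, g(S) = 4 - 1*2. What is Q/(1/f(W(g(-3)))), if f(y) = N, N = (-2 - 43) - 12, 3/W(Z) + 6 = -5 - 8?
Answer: -170430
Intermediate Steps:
g(S) = 2 (g(S) = 4 - 2 = 2)
r(l) = -6 + l
Q = 2990 (Q = (-6 - 12) - 94*(-32) = -18 + 3008 = 2990)
W(Z) = -3/19 (W(Z) = 3/(-6 + (-5 - 8)) = 3/(-6 - 13) = 3/(-19) = 3*(-1/19) = -3/19)
N = -57 (N = -45 - 12 = -57)
f(y) = -57
Q/(1/f(W(g(-3)))) = 2990/(1/(-57)) = 2990/(-1/57) = 2990*(-57) = -170430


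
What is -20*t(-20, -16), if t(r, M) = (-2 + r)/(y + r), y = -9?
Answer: -440/29 ≈ -15.172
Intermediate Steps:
t(r, M) = (-2 + r)/(-9 + r)
-20*t(-20, -16) = -20*(-2 - 20)/(-9 - 20) = -20*(-22)/(-29) = -(-20)*(-22)/29 = -20*22/29 = -440/29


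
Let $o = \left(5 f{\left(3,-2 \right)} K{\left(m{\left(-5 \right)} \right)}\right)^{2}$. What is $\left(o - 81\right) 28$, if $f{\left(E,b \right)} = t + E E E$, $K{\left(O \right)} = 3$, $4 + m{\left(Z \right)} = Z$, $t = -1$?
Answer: $4256532$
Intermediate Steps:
$m{\left(Z \right)} = -4 + Z$
$f{\left(E,b \right)} = -1 + E^{3}$ ($f{\left(E,b \right)} = -1 + E E E = -1 + E^{2} E = -1 + E^{3}$)
$o = 152100$ ($o = \left(5 \left(-1 + 3^{3}\right) 3\right)^{2} = \left(5 \left(-1 + 27\right) 3\right)^{2} = \left(5 \cdot 26 \cdot 3\right)^{2} = \left(130 \cdot 3\right)^{2} = 390^{2} = 152100$)
$\left(o - 81\right) 28 = \left(152100 - 81\right) 28 = 152019 \cdot 28 = 4256532$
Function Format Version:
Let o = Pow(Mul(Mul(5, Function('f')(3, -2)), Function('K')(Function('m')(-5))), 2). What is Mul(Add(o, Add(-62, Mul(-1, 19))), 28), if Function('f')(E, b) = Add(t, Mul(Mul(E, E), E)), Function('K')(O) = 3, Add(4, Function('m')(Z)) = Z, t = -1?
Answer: 4256532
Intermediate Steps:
Function('m')(Z) = Add(-4, Z)
Function('f')(E, b) = Add(-1, Pow(E, 3)) (Function('f')(E, b) = Add(-1, Mul(Mul(E, E), E)) = Add(-1, Mul(Pow(E, 2), E)) = Add(-1, Pow(E, 3)))
o = 152100 (o = Pow(Mul(Mul(5, Add(-1, Pow(3, 3))), 3), 2) = Pow(Mul(Mul(5, Add(-1, 27)), 3), 2) = Pow(Mul(Mul(5, 26), 3), 2) = Pow(Mul(130, 3), 2) = Pow(390, 2) = 152100)
Mul(Add(o, Add(-62, Mul(-1, 19))), 28) = Mul(Add(152100, Add(-62, Mul(-1, 19))), 28) = Mul(Add(152100, Add(-62, -19)), 28) = Mul(Add(152100, -81), 28) = Mul(152019, 28) = 4256532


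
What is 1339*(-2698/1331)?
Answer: -3612622/1331 ≈ -2714.2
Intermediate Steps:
1339*(-2698/1331) = -3612622/1331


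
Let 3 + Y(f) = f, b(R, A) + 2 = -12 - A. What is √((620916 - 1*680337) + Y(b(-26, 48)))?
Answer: 7*I*√1214 ≈ 243.9*I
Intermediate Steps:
b(R, A) = -14 - A (b(R, A) = -2 + (-12 - A) = -14 - A)
Y(f) = -3 + f
√((620916 - 1*680337) + Y(b(-26, 48))) = √((620916 - 1*680337) + (-3 + (-14 - 1*48))) = √((620916 - 680337) + (-3 + (-14 - 48))) = √(-59421 + (-3 - 62)) = √(-59421 - 65) = √(-59486) = 7*I*√1214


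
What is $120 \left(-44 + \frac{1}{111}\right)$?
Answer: $- \frac{195320}{37} \approx -5278.9$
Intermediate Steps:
$120 \left(-44 + \frac{1}{111}\right) = 120 \left(- \frac{4883}{111}\right) = - \frac{195320}{37}$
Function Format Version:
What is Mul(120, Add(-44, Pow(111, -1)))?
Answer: Rational(-195320, 37) ≈ -5278.9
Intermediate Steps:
Mul(120, Add(-44, Pow(111, -1))) = Mul(120, Add(-44, Rational(1, 111))) = Mul(120, Rational(-4883, 111)) = Rational(-195320, 37)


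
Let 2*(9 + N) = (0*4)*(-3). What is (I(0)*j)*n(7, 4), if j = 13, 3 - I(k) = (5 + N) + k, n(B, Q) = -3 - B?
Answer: -910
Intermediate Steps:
N = -9 (N = -9 + ((0*4)*(-3))/2 = -9 + (0*(-3))/2 = -9 + (½)*0 = -9 + 0 = -9)
I(k) = 7 - k (I(k) = 3 - ((5 - 9) + k) = 3 - (-4 + k) = 3 + (4 - k) = 7 - k)
(I(0)*j)*n(7, 4) = ((7 - 1*0)*13)*(-3 - 1*7) = ((7 + 0)*13)*(-3 - 7) = (7*13)*(-10) = 91*(-10) = -910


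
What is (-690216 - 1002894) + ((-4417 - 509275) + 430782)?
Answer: -1776020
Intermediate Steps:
(-690216 - 1002894) + ((-4417 - 509275) + 430782) = -1693110 + (-513692 + 430782) = -1693110 - 82910 = -1776020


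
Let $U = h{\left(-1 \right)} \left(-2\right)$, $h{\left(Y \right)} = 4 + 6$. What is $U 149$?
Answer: $-2980$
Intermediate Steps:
$h{\left(Y \right)} = 10$
$U = -20$ ($U = 10 \left(-2\right) = -20$)
$U 149 = \left(-20\right) 149 = -2980$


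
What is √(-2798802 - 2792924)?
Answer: I*√5591726 ≈ 2364.7*I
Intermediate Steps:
√(-2798802 - 2792924) = √(-5591726) = I*√5591726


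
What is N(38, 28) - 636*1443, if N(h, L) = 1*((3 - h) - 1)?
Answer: -917784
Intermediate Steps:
N(h, L) = 2 - h (N(h, L) = 1*(2 - h) = 2 - h)
N(38, 28) - 636*1443 = (2 - 1*38) - 636*1443 = (2 - 38) - 917748 = -36 - 917748 = -917784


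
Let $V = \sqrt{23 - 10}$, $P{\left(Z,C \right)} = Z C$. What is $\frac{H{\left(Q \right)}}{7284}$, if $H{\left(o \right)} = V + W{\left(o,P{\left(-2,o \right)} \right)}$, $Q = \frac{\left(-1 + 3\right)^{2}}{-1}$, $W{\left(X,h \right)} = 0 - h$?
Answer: $- \frac{2}{1821} + \frac{\sqrt{13}}{7284} \approx -0.0006033$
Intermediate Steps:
$P{\left(Z,C \right)} = C Z$
$W{\left(X,h \right)} = - h$
$V = \sqrt{13} \approx 3.6056$
$Q = -4$ ($Q = 2^{2} \left(-1\right) = 4 \left(-1\right) = -4$)
$H{\left(o \right)} = \sqrt{13} + 2 o$ ($H{\left(o \right)} = \sqrt{13} - o \left(-2\right) = \sqrt{13} - - 2 o = \sqrt{13} + 2 o$)
$\frac{H{\left(Q \right)}}{7284} = \frac{\sqrt{13} + 2 \left(-4\right)}{7284} = \left(\sqrt{13} - 8\right) \frac{1}{7284} = \left(-8 + \sqrt{13}\right) \frac{1}{7284} = - \frac{2}{1821} + \frac{\sqrt{13}}{7284}$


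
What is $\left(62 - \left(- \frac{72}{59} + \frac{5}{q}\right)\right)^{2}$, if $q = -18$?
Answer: $\frac{4547479225}{1127844} \approx 4032.0$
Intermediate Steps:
$\left(62 - \left(- \frac{72}{59} + \frac{5}{q}\right)\right)^{2} = \left(62 - \left(- \frac{72}{59} - \frac{5}{18}\right)\right)^{2} = \left(62 - - \frac{1591}{1062}\right)^{2} = \left(62 + \left(\frac{5}{18} + \frac{72}{59}\right)\right)^{2} = \left(62 + \frac{1591}{1062}\right)^{2} = \left(\frac{67435}{1062}\right)^{2} = \frac{4547479225}{1127844}$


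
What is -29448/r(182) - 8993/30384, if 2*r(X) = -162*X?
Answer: 4704773/2764944 ≈ 1.7016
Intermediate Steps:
r(X) = -81*X (r(X) = (-162*X)/2 = -81*X)
-29448/r(182) - 8993/30384 = -29448/((-81*182)) - 8993/30384 = -29448/(-14742) - 8993*1/30384 = -29448*(-1/14742) - 8993/30384 = 1636/819 - 8993/30384 = 4704773/2764944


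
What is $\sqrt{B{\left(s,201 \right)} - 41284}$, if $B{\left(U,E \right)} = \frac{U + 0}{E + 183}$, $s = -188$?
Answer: $\frac{i \sqrt{23779866}}{24} \approx 203.19 i$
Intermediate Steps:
$B{\left(U,E \right)} = \frac{U}{183 + E}$
$\sqrt{B{\left(s,201 \right)} - 41284} = \sqrt{- \frac{188}{183 + 201} - 41284} = \sqrt{- \frac{188}{384} - 41284} = \sqrt{\left(-188\right) \frac{1}{384} - 41284} = \sqrt{- \frac{47}{96} - 41284} = \sqrt{- \frac{3963311}{96}} = \frac{i \sqrt{23779866}}{24}$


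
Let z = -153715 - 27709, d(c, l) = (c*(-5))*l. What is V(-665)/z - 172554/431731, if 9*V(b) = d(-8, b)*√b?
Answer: -172554/431731 + 3325*I*√665/204102 ≈ -0.39968 + 0.4201*I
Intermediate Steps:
d(c, l) = -5*c*l (d(c, l) = (-5*c)*l = -5*c*l)
V(b) = 40*b^(3/2)/9 (V(b) = ((-5*(-8)*b)*√b)/9 = ((40*b)*√b)/9 = (40*b^(3/2))/9 = 40*b^(3/2)/9)
z = -181424
V(-665)/z - 172554/431731 = (40*(-665)^(3/2)/9)/(-181424) - 172554/431731 = (40*(-665*I*√665)/9)*(-1/181424) - 172554*1/431731 = -26600*I*√665/9*(-1/181424) - 172554/431731 = 3325*I*√665/204102 - 172554/431731 = -172554/431731 + 3325*I*√665/204102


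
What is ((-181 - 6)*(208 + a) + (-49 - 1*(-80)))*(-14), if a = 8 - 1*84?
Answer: 345142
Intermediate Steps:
a = -76 (a = 8 - 84 = -76)
((-181 - 6)*(208 + a) + (-49 - 1*(-80)))*(-14) = ((-181 - 6)*(208 - 76) + (-49 - 1*(-80)))*(-14) = (-187*132 + (-49 + 80))*(-14) = (-24684 + 31)*(-14) = -24653*(-14) = 345142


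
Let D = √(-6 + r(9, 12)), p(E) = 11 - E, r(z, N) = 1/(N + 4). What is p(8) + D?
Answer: 3 + I*√95/4 ≈ 3.0 + 2.4367*I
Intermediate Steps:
r(z, N) = 1/(4 + N)
D = I*√95/4 (D = √(-6 + 1/(4 + 12)) = √(-6 + 1/16) = √(-95/16) = I*√95/4 ≈ 2.4367*I)
p(8) + D = (11 - 1*8) + I*√95/4 = (11 - 8) + I*√95/4 = 3 + I*√95/4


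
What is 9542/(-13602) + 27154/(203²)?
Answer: -11933785/280262409 ≈ -0.042581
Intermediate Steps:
9542/(-13602) + 27154/(203²) = 9542*(-1/13602) + 27154/41209 = -4771/6801 + 27154*(1/41209) = -4771/6801 + 27154/41209 = -11933785/280262409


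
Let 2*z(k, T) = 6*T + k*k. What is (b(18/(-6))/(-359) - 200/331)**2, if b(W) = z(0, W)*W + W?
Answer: 6359105536/14120331241 ≈ 0.45035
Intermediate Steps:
z(k, T) = k**2/2 + 3*T (z(k, T) = (6*T + k*k)/2 = (6*T + k**2)/2 = (k**2 + 6*T)/2 = k**2/2 + 3*T)
b(W) = W + 3*W**2 (b(W) = ((1/2)*0**2 + 3*W)*W + W = ((1/2)*0 + 3*W)*W + W = (0 + 3*W)*W + W = (3*W)*W + W = 3*W**2 + W = W + 3*W**2)
(b(18/(-6))/(-359) - 200/331)**2 = (((18/(-6))*(1 + 3*(18/(-6))))/(-359) - 200/331)**2 = (((18*(-1/6))*(1 + 3*(18*(-1/6))))*(-1/359) - 200*1/331)**2 = (-3*(1 + 3*(-3))*(-1/359) - 200/331)**2 = (-3*(1 - 9)*(-1/359) - 200/331)**2 = (-3*(-8)*(-1/359) - 200/331)**2 = (24*(-1/359) - 200/331)**2 = (-24/359 - 200/331)**2 = (-79744/118829)**2 = 6359105536/14120331241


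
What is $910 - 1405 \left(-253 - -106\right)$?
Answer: $207445$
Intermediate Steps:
$910 - 1405 \left(-253 - -106\right) = 910 - 1405 \left(-253 + 106\right) = 910 - -206535 = 910 + 206535 = 207445$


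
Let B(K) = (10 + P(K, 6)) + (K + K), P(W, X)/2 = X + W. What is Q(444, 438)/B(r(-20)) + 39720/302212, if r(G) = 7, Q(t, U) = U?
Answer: 16794357/1888825 ≈ 8.8914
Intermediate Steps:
P(W, X) = 2*W + 2*X (P(W, X) = 2*(X + W) = 2*(W + X) = 2*W + 2*X)
B(K) = 22 + 4*K (B(K) = (10 + (2*K + 2*6)) + (K + K) = (10 + (2*K + 12)) + 2*K = (10 + (12 + 2*K)) + 2*K = (22 + 2*K) + 2*K = 22 + 4*K)
Q(444, 438)/B(r(-20)) + 39720/302212 = 438/(22 + 4*7) + 39720/302212 = 438/(22 + 28) + 39720*(1/302212) = 438/50 + 9930/75553 = 438*(1/50) + 9930/75553 = 219/25 + 9930/75553 = 16794357/1888825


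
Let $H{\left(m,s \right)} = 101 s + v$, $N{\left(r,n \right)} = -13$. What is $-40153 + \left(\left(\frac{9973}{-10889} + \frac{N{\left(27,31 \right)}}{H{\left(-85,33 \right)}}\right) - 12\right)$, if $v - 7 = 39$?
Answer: $- \frac{1477862078939}{36793931} \approx -40166.0$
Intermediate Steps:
$v = 46$ ($v = 7 + 39 = 46$)
$H{\left(m,s \right)} = 46 + 101 s$ ($H{\left(m,s \right)} = 101 s + 46 = 46 + 101 s$)
$-40153 + \left(\left(\frac{9973}{-10889} + \frac{N{\left(27,31 \right)}}{H{\left(-85,33 \right)}}\right) - 12\right) = -40153 - \left(\frac{140641}{10889} + \frac{13}{46 + 101 \cdot 33}\right) = -40153 - \left(\frac{140641}{10889} + \frac{13}{46 + 3333}\right) = -40153 - \left(\frac{140641}{10889} + \frac{13}{3379}\right) = -40153 - \frac{475367496}{36793931} = - \frac{1477862078939}{36793931}$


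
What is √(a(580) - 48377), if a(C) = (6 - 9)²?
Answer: 4*I*√3023 ≈ 219.93*I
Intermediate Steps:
a(C) = 9 (a(C) = (-3)² = 9)
√(a(580) - 48377) = √(9 - 48377) = √(-48368) = 4*I*√3023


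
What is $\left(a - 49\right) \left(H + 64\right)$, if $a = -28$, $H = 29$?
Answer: $-7161$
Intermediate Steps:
$\left(a - 49\right) \left(H + 64\right) = \left(-28 - 49\right) \left(29 + 64\right) = \left(-28 - 49\right) 93 = \left(-77\right) 93 = -7161$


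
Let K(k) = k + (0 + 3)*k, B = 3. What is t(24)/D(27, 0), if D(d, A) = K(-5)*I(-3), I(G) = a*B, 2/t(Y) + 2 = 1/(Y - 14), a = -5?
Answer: -1/285 ≈ -0.0035088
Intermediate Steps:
t(Y) = 2/(-2 + 1/(-14 + Y)) (t(Y) = 2/(-2 + 1/(Y - 14)) = 2/(-2 + 1/(-14 + Y)))
I(G) = -15 (I(G) = -5*3 = -15)
K(k) = 4*k (K(k) = k + 3*k = 4*k)
D(d, A) = 300 (D(d, A) = (4*(-5))*(-15) = -20*(-15) = 300)
t(24)/D(27, 0) = (2*(14 - 1*24)/(-29 + 2*24))/300 = (2*(14 - 24)/(-29 + 48))*(1/300) = (2*(-10)/19)*(1/300) = (2*(1/19)*(-10))*(1/300) = -20/19*1/300 = -1/285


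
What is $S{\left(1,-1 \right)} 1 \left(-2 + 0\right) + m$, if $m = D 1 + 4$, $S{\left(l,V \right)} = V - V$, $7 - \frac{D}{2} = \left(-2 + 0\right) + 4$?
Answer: $14$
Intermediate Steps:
$D = 10$ ($D = 14 - 2 \left(\left(-2 + 0\right) + 4\right) = 14 - 2 \left(-2 + 4\right) = 14 - 4 = 10$)
$S{\left(l,V \right)} = 0$
$m = 14$ ($m = 10 \cdot 1 + 4 = 10 + 4 = 14$)
$S{\left(1,-1 \right)} 1 \left(-2 + 0\right) + m = 0 \cdot 1 \left(-2 + 0\right) + 14 = 0 \cdot 1 \left(-2\right) + 14 = 0 \left(-2\right) + 14 = 0 + 14 = 14$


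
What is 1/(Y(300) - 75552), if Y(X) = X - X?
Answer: -1/75552 ≈ -1.3236e-5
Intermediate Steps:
Y(X) = 0
1/(Y(300) - 75552) = 1/(0 - 75552) = 1/(-75552) = -1/75552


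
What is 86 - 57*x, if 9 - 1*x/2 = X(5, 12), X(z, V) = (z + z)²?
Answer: 10460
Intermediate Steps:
X(z, V) = 4*z² (X(z, V) = (2*z)² = 4*z²)
x = -182 (x = 18 - 8*5² = 18 - 8*25 = 18 - 2*100 = 18 - 200 = -182)
86 - 57*x = 86 - 57*(-182) = 86 + 10374 = 10460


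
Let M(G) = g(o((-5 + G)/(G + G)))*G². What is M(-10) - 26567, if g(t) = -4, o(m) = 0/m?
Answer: -26967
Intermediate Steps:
o(m) = 0
M(G) = -4*G²
M(-10) - 26567 = -4*(-10)² - 26567 = -4*100 - 26567 = -400 - 26567 = -26967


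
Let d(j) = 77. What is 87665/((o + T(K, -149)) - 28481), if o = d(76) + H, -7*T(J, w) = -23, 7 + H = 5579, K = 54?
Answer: -613655/159801 ≈ -3.8401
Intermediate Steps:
H = 5572 (H = -7 + 5579 = 5572)
T(J, w) = 23/7 (T(J, w) = -⅐*(-23) = 23/7)
o = 5649 (o = 77 + 5572 = 5649)
87665/((o + T(K, -149)) - 28481) = 87665/((5649 + 23/7) - 28481) = 87665/(39566/7 - 28481) = 87665/(-159801/7) = 87665*(-7/159801) = -613655/159801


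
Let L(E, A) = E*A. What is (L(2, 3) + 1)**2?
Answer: 49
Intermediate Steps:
L(E, A) = A*E
(L(2, 3) + 1)**2 = (3*2 + 1)**2 = (6 + 1)**2 = 7**2 = 49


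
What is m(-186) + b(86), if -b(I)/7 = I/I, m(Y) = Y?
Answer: -193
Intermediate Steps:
b(I) = -7 (b(I) = -7*I/I = -7*1 = -7)
m(-186) + b(86) = -186 - 7 = -193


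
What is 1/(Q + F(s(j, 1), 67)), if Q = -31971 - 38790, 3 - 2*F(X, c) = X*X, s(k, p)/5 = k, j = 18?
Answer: -2/149619 ≈ -1.3367e-5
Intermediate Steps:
s(k, p) = 5*k
F(X, c) = 3/2 - X²/2 (F(X, c) = 3/2 - X*X/2 = 3/2 - X²/2)
Q = -70761
1/(Q + F(s(j, 1), 67)) = 1/(-70761 + (3/2 - (5*18)²/2)) = 1/(-70761 + (3/2 - ½*90²)) = 1/(-70761 + (3/2 - ½*8100)) = 1/(-70761 + (3/2 - 4050)) = 1/(-70761 - 8097/2) = 1/(-149619/2) = -2/149619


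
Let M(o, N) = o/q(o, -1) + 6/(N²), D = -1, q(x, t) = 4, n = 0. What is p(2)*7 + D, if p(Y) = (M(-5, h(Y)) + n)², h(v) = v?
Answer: -9/16 ≈ -0.56250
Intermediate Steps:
M(o, N) = 6/N² + o/4 (M(o, N) = o/4 + 6/(N²) = o*(¼) + 6/N² = o/4 + 6/N² = 6/N² + o/4)
p(Y) = (-5/4 + 6/Y²)² (p(Y) = ((6/Y² + (¼)*(-5)) + 0)² = ((6/Y² - 5/4) + 0)² = ((-5/4 + 6/Y²) + 0)² = (-5/4 + 6/Y²)²)
p(2)*7 + D = ((1/16)*(24 - 5*2²)²/2⁴)*7 - 1 = ((1/16)*(1/16)*(24 - 5*4)²)*7 - 1 = ((1/16)*(1/16)*(24 - 20)²)*7 - 1 = ((1/16)*(1/16)*4²)*7 - 1 = ((1/16)*(1/16)*16)*7 - 1 = (1/16)*7 - 1 = 7/16 - 1 = -9/16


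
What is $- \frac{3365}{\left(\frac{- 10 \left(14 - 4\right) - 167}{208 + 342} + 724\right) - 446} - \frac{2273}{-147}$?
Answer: $\frac{74874559}{22437051} \approx 3.3371$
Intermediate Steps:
$- \frac{3365}{\left(\frac{- 10 \left(14 - 4\right) - 167}{208 + 342} + 724\right) - 446} - \frac{2273}{-147} = - \frac{3365}{\left(\frac{\left(-10\right) 10 - 167}{550} + 724\right) - 446} - - \frac{2273}{147} = - \frac{3365}{\left(\left(-100 - 167\right) \frac{1}{550} + 724\right) - 446} + \frac{2273}{147} = - \frac{3365}{\left(\left(-267\right) \frac{1}{550} + 724\right) - 446} + \frac{2273}{147} = - \frac{3365}{\left(- \frac{267}{550} + 724\right) - 446} + \frac{2273}{147} = - \frac{3365}{\frac{397933}{550} - 446} + \frac{2273}{147} = - \frac{3365}{\frac{152633}{550}} + \frac{2273}{147} = \left(-3365\right) \frac{550}{152633} + \frac{2273}{147} = - \frac{1850750}{152633} + \frac{2273}{147} = \frac{74874559}{22437051}$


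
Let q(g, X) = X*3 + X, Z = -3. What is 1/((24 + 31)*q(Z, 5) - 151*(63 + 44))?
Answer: -1/15057 ≈ -6.6414e-5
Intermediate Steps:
q(g, X) = 4*X (q(g, X) = 3*X + X = 4*X)
1/((24 + 31)*q(Z, 5) - 151*(63 + 44)) = 1/((24 + 31)*(4*5) - 151*(63 + 44)) = 1/(55*20 - 151*107) = 1/(1100 - 16157) = 1/(-15057) = -1/15057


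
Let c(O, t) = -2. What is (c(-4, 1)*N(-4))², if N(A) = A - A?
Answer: 0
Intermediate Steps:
N(A) = 0
(c(-4, 1)*N(-4))² = (-2*0)² = 0² = 0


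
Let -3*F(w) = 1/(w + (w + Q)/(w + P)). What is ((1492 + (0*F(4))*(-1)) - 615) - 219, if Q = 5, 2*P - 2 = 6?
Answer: 658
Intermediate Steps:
P = 4 (P = 1 + (½)*6 = 1 + 3 = 4)
F(w) = -1/(3*(w + (5 + w)/(4 + w))) (F(w) = -1/(3*(w + (w + 5)/(w + 4))) = -1/(3*(w + (5 + w)/(4 + w))))
((1492 + (0*F(4))*(-1)) - 615) - 219 = ((1492 + (0*((-4 - 1*4)/(3*(5 + 4² + 5*4))))*(-1)) - 615) - 219 = ((1492 + (0*((-4 - 4)/(3*(5 + 16 + 20))))*(-1)) - 615) - 219 = ((1492 + (0*((⅓)*(-8)/41))*(-1)) - 615) - 219 = ((1492 + (0*((⅓)*(1/41)*(-8)))*(-1)) - 615) - 219 = ((1492 + (0*(-8/123))*(-1)) - 615) - 219 = ((1492 + 0*(-1)) - 615) - 219 = ((1492 + 0) - 615) - 219 = (1492 - 615) - 219 = 877 - 219 = 658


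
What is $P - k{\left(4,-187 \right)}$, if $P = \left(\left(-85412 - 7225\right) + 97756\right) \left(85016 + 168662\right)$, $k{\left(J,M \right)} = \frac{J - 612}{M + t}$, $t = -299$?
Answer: $\frac{315554376422}{243} \approx 1.2986 \cdot 10^{9}$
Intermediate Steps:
$k{\left(J,M \right)} = \frac{-612 + J}{-299 + M}$ ($k{\left(J,M \right)} = \frac{J - 612}{M - 299} = \frac{-612 + J}{-299 + M}$)
$P = 1298577682$ ($P = \left(-92637 + 97756\right) 253678 = 5119 \cdot 253678 = 1298577682$)
$P - k{\left(4,-187 \right)} = 1298577682 - \frac{-612 + 4}{-299 - 187} = 1298577682 - \frac{1}{-486} \left(-608\right) = 1298577682 - \left(- \frac{1}{486}\right) \left(-608\right) = 1298577682 - \frac{304}{243} = \frac{315554376422}{243}$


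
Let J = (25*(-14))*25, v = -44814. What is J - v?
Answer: 36064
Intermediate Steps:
J = -8750 (J = -350*25 = -8750)
J - v = -8750 - 1*(-44814) = -8750 + 44814 = 36064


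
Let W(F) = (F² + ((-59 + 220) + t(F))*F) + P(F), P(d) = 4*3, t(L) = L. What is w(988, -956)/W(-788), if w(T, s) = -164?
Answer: -41/278758 ≈ -0.00014708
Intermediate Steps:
P(d) = 12
W(F) = 12 + F² + F*(161 + F) (W(F) = (F² + ((-59 + 220) + F)*F) + 12 = (F² + (161 + F)*F) + 12 = (F² + F*(161 + F)) + 12 = 12 + F² + F*(161 + F))
w(988, -956)/W(-788) = -164/(12 + 2*(-788)² + 161*(-788)) = -164/(12 + 2*620944 - 126868) = -164/(12 + 1241888 - 126868) = -164/1115032 = -164*1/1115032 = -41/278758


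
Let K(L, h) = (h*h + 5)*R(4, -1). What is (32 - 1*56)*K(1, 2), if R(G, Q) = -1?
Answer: 216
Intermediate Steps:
K(L, h) = -5 - h² (K(L, h) = (h*h + 5)*(-1) = (h² + 5)*(-1) = (5 + h²)*(-1) = -5 - h²)
(32 - 1*56)*K(1, 2) = (32 - 1*56)*(-5 - 1*2²) = (32 - 56)*(-5 - 1*4) = -24*(-5 - 4) = -24*(-9) = 216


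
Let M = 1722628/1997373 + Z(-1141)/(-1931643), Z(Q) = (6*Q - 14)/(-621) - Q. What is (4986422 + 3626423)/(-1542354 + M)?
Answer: -196532768582144054991/35194286251743274795 ≈ -5.5842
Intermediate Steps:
Z(Q) = 14/621 - 209*Q/207 (Z(Q) = (-14 + 6*Q)*(-1/621) - Q = (14/621 - 2*Q/207) - Q = 14/621 - 209*Q/207)
M = 98330951274631/114092827969239 (M = 1722628/1997373 + (14/621 - 209/207*(-1141))/(-1931643) = 1722628*(1/1997373) + (14/621 + 238469/207)*(-1/1931643) = 1722628/1997373 + (715421/621)*(-1/1931643) = 1722628/1997373 - 102203/171364329 = 98330951274631/114092827969239 ≈ 0.86185)
(4986422 + 3626423)/(-1542354 + M) = (4986422 + 3626423)/(-1542354 + 98330951274631/114092827969239) = 8612845/(-175971431258716373975/114092827969239) = 8612845*(-114092827969239/175971431258716373975) = -196532768582144054991/35194286251743274795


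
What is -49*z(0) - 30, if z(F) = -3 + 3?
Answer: -30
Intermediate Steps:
z(F) = 0
-49*z(0) - 30 = -49*0 - 30 = 0 - 30 = -30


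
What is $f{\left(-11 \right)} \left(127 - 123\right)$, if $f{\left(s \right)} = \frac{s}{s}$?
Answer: $4$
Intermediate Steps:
$f{\left(s \right)} = 1$
$f{\left(-11 \right)} \left(127 - 123\right) = 1 \left(127 - 123\right) = 1 \cdot 4 = 4$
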